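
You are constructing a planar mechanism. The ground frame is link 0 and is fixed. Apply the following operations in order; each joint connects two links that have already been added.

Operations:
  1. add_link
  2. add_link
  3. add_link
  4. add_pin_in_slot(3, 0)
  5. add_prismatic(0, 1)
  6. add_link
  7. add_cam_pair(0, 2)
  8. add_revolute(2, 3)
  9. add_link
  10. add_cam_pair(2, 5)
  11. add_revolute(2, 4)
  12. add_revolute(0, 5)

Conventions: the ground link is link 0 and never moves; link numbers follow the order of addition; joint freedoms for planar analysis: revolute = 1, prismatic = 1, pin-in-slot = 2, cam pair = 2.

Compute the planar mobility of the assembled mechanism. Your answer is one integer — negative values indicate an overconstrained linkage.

ground; <1,0,0>
#1 <2,0,0>
#2 <3,0,0>
#3 <4,0,0>
PS:3↔0 J2 <4,0,1>
P:0↔1 J1 <4,1,1>
#4 <5,1,1>
C:0↔2 J2 <5,1,2>
R:2↔3 J1 <5,2,2>
#5 <6,2,2>
C:2↔5 J2 <6,2,3>
R:2↔4 J1 <6,3,3>
R:0↔5 J1 <6,4,3>
3×5 − 2×4 − 1×3 = 4

M = 4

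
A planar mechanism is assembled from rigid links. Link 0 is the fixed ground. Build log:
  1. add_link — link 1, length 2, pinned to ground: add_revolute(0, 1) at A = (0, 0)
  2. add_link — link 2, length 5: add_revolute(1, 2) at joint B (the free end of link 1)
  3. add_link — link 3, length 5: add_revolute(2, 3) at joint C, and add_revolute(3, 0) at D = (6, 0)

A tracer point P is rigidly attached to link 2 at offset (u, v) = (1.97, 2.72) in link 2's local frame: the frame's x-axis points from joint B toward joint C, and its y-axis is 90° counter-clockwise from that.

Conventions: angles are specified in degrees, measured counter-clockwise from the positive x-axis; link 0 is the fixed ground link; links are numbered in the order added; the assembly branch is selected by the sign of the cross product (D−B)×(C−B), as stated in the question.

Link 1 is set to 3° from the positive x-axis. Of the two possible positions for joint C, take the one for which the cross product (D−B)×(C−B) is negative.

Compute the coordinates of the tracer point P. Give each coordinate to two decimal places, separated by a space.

A=(0,0), D=(6.00,0)
B = A + 2.00·(cos3°, sin3°) = (1.9973, 0.1047)
|BD| = 4.0041
circle(B,5.00) ∩ circle(D,5.00): a=2.0021, h=4.5817
  candidates: C₊=(4.1184,4.6324) cross=18.346; C₋=(3.8789,-4.5278) cross=-18.346
  branch - wants cross < 0 → take C=(3.8789,-4.5278) (cross=-18.346)
ex = (C−B)/|BC| = (0.3763,-0.9265); ey = (0.9265,0.3763)
P = B + 1.97·ex + 2.72·ey = (5.2587,-0.6969)

5.26 -0.70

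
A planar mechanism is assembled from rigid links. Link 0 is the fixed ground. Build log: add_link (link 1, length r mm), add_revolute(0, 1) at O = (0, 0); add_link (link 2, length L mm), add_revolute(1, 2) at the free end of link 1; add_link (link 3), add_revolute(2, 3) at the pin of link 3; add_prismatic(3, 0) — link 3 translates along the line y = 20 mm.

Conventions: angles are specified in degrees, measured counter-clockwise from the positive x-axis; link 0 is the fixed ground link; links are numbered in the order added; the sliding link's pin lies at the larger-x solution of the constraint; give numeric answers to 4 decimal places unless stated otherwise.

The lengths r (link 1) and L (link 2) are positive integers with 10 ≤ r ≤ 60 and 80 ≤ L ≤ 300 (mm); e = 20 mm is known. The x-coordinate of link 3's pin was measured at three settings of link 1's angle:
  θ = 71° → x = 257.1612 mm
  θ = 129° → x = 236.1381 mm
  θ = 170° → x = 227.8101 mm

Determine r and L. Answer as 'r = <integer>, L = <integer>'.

constraint per measurement: (x − r cos θ)² + (r sin θ − e)² = L²
subtracting the θ₁ and θ₂ equations cancels the r² and L² terms:
r = (x₁² − x₂²) / (2[(x₁cos θ₁ + e sin θ₁) − (x₂cos θ₂ + e sin θ₂)]) = 22.0000 → r = 22
L² = (x₁ − r cos θ₁)² + (r sin θ₁ − e)² = 62499.9926 → L = 250.0000 → L = 250
check at θ₃=170°: x = 227.8101 (printed 227.8101) ✓

r = 22, L = 250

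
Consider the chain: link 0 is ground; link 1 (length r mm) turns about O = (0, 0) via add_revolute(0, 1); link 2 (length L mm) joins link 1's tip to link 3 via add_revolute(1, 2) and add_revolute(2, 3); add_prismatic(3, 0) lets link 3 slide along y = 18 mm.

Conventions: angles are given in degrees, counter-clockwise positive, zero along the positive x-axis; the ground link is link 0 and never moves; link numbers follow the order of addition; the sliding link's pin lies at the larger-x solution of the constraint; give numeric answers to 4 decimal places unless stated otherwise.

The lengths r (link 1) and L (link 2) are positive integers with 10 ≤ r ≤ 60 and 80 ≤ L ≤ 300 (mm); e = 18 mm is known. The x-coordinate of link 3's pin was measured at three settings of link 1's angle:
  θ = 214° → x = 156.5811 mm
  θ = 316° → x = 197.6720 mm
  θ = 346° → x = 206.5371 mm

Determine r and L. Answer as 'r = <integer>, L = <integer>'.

constraint per measurement: (x − r cos θ)² + (r sin θ − e)² = L²
subtracting the θ₁ and θ₂ equations cancels the r² and L² terms:
r = (x₁² − x₂²) / (2[(x₁cos θ₁ + e sin θ₁) − (x₂cos θ₂ + e sin θ₂)]) = 27.0000 → r = 27
L² = (x₁ − r cos θ₁)² + (r sin θ₁ − e)² = 33124.0036 → L = 182.0000 → L = 182
check at θ₃=346°: x = 206.5371 (printed 206.5371) ✓

r = 27, L = 182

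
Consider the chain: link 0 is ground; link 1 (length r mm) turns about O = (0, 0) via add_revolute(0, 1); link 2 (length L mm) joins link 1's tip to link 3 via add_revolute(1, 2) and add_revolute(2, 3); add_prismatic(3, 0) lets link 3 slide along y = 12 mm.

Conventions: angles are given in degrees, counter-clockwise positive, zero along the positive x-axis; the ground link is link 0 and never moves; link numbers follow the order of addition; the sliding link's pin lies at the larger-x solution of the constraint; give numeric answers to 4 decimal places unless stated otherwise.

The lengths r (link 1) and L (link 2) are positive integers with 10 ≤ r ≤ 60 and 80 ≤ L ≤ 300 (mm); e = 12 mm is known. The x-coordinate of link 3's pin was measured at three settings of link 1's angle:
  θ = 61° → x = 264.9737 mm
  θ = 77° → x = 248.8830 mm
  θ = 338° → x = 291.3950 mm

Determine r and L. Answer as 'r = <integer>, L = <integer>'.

constraint per measurement: (x − r cos θ)² + (r sin θ − e)² = L²
subtracting the θ₁ and θ₂ equations cancels the r² and L² terms:
r = (x₁² − x₂²) / (2[(x₁cos θ₁ + e sin θ₁) − (x₂cos θ₂ + e sin θ₂)]) = 58.0002 → r = 58
L² = (x₁ − r cos θ₁)² + (r sin θ₁ − e)² = 57600.0224 → L = 240.0000 → L = 240
check at θ₃=338°: x = 291.3950 (printed 291.3950) ✓

r = 58, L = 240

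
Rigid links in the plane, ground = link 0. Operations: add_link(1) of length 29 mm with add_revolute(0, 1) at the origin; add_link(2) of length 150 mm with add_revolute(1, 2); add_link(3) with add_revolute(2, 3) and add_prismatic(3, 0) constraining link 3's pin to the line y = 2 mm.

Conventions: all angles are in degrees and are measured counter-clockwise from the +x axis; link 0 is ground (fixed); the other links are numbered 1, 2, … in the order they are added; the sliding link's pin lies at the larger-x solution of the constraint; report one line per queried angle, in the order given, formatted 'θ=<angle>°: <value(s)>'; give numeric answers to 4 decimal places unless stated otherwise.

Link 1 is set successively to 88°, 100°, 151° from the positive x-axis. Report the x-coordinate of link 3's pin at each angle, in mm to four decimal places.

geometry: r = 29 mm, L = 150 mm, e = 2 mm
θ=88°: crank pin P = (r cos θ, r sin θ) = (1.012085, 28.982334)
θ=88°: h = r sin θ − e = 28.982334 − 2 = 26.982334
θ=88°: x = r cos θ + √(L² − h²) = 1.012085 + 147.553223 = 148.565309
θ=100°: crank pin P = (r cos θ, r sin θ) = (-5.035797, 28.559425)
θ=100°: h = r sin θ − e = 28.559425 − 2 = 26.559425
θ=100°: x = r cos θ + √(L² − h²) = -5.035797 + 147.629932 = 142.594135
θ=151°: crank pin P = (r cos θ, r sin θ) = (-25.363972, 14.059479)
θ=151°: h = r sin θ − e = 14.059479 − 2 = 12.059479
θ=151°: x = r cos θ + √(L² − h²) = -25.363972 + 149.514444 = 124.150472

θ=88°: 148.5653
θ=100°: 142.5941
θ=151°: 124.1505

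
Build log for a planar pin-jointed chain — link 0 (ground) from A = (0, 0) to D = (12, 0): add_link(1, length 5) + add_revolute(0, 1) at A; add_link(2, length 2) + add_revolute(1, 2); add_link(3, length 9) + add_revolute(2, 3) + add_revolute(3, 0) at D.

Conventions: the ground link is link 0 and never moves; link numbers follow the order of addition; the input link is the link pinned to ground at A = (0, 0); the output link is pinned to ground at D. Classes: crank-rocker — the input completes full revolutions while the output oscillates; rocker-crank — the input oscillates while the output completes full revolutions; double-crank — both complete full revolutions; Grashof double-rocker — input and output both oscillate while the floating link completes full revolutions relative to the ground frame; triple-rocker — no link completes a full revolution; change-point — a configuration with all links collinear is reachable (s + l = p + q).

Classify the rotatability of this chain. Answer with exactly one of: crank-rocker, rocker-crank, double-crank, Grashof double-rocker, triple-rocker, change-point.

lengths: ground=12, input=5, coupler=2, output=9
sorted: s=2 (shortest), l=12 (longest), p+q=14
s + l = 14 vs p + q = 14
s + l = p + q → change-point (collinear configuration reachable)

change-point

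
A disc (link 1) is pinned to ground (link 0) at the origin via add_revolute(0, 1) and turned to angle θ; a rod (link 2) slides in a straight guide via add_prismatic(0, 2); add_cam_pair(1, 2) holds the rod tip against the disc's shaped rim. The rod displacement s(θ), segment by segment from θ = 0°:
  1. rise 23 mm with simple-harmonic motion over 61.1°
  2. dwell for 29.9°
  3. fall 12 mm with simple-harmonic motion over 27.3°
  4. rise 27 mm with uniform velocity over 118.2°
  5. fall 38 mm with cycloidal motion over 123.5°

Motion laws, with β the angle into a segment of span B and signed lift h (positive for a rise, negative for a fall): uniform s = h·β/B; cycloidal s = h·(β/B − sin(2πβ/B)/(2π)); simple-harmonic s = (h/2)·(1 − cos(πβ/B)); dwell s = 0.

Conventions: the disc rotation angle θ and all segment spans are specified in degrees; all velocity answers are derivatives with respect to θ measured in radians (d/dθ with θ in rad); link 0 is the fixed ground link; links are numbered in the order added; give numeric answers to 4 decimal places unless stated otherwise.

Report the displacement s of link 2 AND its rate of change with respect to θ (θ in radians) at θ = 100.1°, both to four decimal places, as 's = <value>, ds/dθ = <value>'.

segment 1 (0° to 61.1°, simple-harmonic, h = 23) is passed completely: s = 0.0000 + (23) = 23.0000
segment 2 (61.1° to 91°, dwell): s unchanged at 23.0000
θ = 100.1° falls in segment 3 (91° to 118.3°, simple-harmonic, h = -12): β = 100.1 − 91 = 9.1°, B = 27.3°; Δs = -12/2·(1 − cos(π·0.3333)) = -3.0000; s = 23.0000 − 3.0000 = 20.0000
velocity in seg [91°–118.3°] (simple-harmonic), θ in radians: β = 9.1° = 0.1588 rad, B = 27.3° = 0.4765 rad; ds/dθ = (πh/(2B)) sin(πβ/B) = (π·(-12)/(2·0.4765)) sin(π·0.3333) = -34.260346 mm/rad

s = 20.0000, ds/dθ = -34.2603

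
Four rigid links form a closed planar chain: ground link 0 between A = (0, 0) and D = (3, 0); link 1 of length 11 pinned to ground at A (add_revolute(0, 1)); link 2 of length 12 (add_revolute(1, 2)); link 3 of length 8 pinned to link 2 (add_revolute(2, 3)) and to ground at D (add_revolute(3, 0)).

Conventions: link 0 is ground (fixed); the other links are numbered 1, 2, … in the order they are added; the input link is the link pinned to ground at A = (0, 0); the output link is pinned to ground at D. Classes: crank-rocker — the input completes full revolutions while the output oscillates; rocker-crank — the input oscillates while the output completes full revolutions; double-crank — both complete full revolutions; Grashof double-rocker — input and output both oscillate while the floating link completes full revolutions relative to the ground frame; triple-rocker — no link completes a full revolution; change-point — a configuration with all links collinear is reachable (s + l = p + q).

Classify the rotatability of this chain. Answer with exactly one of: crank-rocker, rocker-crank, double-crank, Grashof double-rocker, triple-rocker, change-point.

lengths: ground=3, input=11, coupler=12, output=8
sorted: s=3 (shortest), l=12 (longest), p+q=19
s + l = 15 vs p + q = 19
s + l < p + q (Grashof) with shortest = ground link → double-crank

double-crank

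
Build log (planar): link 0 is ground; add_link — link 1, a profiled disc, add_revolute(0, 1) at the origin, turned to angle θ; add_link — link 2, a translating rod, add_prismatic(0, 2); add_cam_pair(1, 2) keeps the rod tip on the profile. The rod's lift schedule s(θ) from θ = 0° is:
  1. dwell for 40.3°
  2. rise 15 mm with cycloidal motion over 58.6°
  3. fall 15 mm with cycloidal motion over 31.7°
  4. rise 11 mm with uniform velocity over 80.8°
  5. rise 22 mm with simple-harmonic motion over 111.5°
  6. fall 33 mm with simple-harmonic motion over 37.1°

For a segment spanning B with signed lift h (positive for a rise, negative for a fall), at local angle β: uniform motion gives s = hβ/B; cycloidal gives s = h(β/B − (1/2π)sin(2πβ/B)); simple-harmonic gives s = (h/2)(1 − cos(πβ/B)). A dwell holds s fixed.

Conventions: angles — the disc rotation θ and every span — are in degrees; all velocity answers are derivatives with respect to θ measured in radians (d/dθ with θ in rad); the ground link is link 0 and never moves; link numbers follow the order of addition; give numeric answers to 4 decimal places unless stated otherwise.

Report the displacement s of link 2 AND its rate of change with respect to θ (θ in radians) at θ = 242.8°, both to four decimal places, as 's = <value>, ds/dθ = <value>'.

seg 1 [0°–40.3°] dwell: s stays 0.0000
seg 2 [40.3°–98.9°] cycloidal, h=15: full span → s += 15 → s = 15.0000
seg 3 [98.9°–130.6°] cycloidal, h=-15: full span → s += -15 → s = 0.0000
seg 4 [130.6°–211.4°] uniform, h=11: full span → s += 11 → s = 11.0000
seg 5 [211.4°–322.9°] simple-harmonic, h=22: θ=242.8° here. β=31.4, B=111.5. 22/2·(1 − cos(π·0.2816)) = 4.0314 → s = 15.0314
velocity in seg [211.4°–322.9°] (simple-harmonic), θ in radians: β = 31.4° = 0.5480 rad, B = 111.5° = 1.9460 rad; ds/dθ = (πh/(2B)) sin(πβ/B) = (π·22/(2·1.9460)) sin(π·0.2816) = 13.739888 mm/rad

s = 15.0314, ds/dθ = 13.7399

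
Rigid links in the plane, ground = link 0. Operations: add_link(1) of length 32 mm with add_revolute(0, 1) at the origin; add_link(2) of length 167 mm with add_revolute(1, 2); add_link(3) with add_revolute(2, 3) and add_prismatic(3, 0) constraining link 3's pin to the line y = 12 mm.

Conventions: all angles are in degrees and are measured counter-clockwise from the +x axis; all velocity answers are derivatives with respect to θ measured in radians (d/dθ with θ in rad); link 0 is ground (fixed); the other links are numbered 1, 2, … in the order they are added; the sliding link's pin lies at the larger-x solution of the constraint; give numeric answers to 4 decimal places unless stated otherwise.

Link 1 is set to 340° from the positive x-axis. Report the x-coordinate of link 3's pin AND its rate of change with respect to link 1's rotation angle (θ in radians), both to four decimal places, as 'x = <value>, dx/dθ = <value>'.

geometry: r = 32 mm, L = 167 mm, e = 12 mm
crank pin P = (r cos θ, r sin θ) = (30.070164, -10.944645)
h = r sin θ − e = -10.944645 − 12 = -22.944645
x = r cos θ + √(L² − h²) = 30.070164 + 165.416273 = 195.486437
dx/dθ = −r sin θ − h·r cos θ/√(L² − h²) (θ in radians; h = -22.944645) = 15.115632

x = 195.4864, dx/dθ = 15.1156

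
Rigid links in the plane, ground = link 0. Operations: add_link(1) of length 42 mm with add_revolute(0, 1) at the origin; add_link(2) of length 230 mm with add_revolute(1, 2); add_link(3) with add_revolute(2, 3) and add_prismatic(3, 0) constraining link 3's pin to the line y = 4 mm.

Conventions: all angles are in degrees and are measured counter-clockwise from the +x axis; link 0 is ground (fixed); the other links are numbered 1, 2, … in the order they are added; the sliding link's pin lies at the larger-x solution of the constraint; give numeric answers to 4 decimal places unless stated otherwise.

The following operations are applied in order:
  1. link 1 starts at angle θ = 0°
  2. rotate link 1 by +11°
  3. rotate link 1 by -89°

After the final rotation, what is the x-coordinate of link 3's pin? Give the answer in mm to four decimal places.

geometry: r = 42 mm, L = 230 mm, e = 4 mm; θ starts at 0°
rotate link 1 by +11°: θ ← 0° +11° = 11°
rotate link 1 by -89°: θ ← 11° -89° = -78°
crank pin P = (r cos θ, r sin θ) = (8.732291, -41.082199)
h = r sin θ − e = -41.082199 − 4 = -45.082199
x = r cos θ + √(L² − h²) = 8.732291 + 225.538456 = 234.270747

234.2707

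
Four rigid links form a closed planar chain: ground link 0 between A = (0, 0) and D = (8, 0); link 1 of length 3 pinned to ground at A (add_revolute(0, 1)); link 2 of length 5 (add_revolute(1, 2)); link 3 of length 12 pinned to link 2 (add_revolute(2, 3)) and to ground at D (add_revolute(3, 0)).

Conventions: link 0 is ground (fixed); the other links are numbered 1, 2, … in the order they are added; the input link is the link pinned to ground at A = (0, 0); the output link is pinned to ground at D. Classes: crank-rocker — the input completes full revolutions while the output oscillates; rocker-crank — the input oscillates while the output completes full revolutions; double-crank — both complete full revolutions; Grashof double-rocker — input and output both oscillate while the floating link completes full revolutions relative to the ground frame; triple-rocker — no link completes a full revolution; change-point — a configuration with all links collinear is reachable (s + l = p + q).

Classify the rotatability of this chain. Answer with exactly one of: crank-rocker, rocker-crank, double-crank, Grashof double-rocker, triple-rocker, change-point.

lengths: ground=8, input=3, coupler=5, output=12
sorted: s=3 (shortest), l=12 (longest), p+q=13
s + l = 15 vs p + q = 13
s + l > p + q → non-Grashof → no link fully rotates → triple-rocker

triple-rocker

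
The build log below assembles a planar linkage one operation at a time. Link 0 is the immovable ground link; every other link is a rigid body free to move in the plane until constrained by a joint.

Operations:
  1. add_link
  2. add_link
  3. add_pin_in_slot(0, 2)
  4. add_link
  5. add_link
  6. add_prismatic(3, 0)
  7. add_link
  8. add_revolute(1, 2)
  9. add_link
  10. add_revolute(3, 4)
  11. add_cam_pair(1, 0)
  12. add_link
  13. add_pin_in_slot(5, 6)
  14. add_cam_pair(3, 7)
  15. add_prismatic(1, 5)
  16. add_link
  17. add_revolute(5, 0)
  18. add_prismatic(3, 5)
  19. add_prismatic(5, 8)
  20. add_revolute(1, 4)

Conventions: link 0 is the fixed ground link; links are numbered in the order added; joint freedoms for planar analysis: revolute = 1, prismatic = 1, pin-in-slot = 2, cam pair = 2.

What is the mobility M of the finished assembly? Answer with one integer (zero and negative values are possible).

(L,J1,J2)=(1,0,0); link0 fixed
link1: (2,0,0)
link2: (3,0,0)
PS 0-2 [J2]: (3,0,1)
link3: (4,0,1)
link4: (5,0,1)
P 3-0 [J1]: (5,1,1)
link5: (6,1,1)
R 1-2 [J1]: (6,2,1)
link6: (7,2,1)
R 3-4 [J1]: (7,3,1)
C 1-0 [J2]: (7,3,2)
link7: (8,3,2)
PS 5-6 [J2]: (8,3,3)
C 3-7 [J2]: (8,3,4)
P 1-5 [J1]: (8,4,4)
link8: (9,4,4)
R 5-0 [J1]: (9,5,4)
P 3-5 [J1]: (9,6,4)
P 5-8 [J1]: (9,7,4)
R 1-4 [J1]: (9,8,4)
Grübler: 3·8 − 2·8 − 4 = 4

M = 4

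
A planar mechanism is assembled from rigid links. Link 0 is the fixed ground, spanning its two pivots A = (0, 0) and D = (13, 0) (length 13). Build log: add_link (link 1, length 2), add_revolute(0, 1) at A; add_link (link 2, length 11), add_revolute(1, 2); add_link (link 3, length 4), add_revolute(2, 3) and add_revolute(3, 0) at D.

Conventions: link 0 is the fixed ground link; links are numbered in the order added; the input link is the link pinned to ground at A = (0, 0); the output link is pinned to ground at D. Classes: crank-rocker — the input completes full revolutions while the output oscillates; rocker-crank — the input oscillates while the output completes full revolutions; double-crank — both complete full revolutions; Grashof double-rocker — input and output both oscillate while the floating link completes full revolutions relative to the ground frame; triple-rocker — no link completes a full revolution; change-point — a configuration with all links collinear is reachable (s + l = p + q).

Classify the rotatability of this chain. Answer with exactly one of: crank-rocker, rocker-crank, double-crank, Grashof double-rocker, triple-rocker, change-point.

lengths: ground=13, input=2, coupler=11, output=4
sorted: s=2 (shortest), l=13 (longest), p+q=15
s + l = 15 vs p + q = 15
s + l = p + q → change-point (collinear configuration reachable)

change-point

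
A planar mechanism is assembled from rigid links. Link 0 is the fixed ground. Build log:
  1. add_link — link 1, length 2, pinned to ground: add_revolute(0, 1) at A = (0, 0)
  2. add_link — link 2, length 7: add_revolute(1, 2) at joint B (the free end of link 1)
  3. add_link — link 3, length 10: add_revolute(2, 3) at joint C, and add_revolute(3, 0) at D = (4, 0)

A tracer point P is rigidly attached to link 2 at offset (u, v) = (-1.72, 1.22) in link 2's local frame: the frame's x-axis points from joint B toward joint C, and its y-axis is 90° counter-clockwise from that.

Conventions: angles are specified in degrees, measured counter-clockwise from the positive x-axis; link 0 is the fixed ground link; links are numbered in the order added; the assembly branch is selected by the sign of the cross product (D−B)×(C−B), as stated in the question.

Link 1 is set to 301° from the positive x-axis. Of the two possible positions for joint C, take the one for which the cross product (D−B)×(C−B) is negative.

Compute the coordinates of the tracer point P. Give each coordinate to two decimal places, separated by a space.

A=(0,0), D=(4.00,0)
B = A + 2.00·(cos301°, sin301°) = (1.0301, -1.7143)
|BD| = 3.4292
circle(B,7.00) ∩ circle(D,10.00): a=-5.7215, h=4.0329
  candidates: C₊=(-5.9413,-1.0819) cross=13.829; C₋=(-1.9091,-8.0674) cross=-13.829
  branch - wants cross < 0 → take C=(-1.9091,-8.0674) (cross=-13.829)
ex = (C−B)/|BC| = (-0.4199,-0.9076); ey = (0.9076,-0.4199)
P = B + -1.72·ex + 1.22·ey = (2.8595,-0.6655)

2.86 -0.67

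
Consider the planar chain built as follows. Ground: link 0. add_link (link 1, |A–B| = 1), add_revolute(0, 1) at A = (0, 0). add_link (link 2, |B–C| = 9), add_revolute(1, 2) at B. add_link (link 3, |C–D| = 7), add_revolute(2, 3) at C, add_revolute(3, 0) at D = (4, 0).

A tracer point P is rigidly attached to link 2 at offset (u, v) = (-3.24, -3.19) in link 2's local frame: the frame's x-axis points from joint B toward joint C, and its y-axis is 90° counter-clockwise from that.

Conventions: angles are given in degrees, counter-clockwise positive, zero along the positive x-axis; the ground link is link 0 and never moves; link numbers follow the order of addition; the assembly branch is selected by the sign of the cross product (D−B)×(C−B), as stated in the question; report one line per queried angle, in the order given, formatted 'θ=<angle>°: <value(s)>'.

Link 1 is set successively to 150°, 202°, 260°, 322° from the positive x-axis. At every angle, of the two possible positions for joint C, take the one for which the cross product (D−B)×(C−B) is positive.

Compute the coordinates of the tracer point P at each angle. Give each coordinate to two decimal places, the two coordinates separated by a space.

A=(0,0), D=(4.00,0)
θ=150°: B = A + 1.00·(cos150°, sin150°) = (-0.8660, 0.5000)
θ=150°: |BD| = 4.8916
θ=150°: circle(B,9.00) ∩ circle(D,7.00): a=5.7167, h=6.9512
θ=150°:   candidates: C₊=(5.5313,6.8305) cross=34.003; C₋=(4.1102,-6.9991) cross=-34.003
θ=150°:   branch + wants cross > 0 → take C=(5.5313,6.8305) (cross=34.003)
θ=150°: ex = (C−B)/|BC| = (0.7108,0.7034); ey = (-0.7034,0.7108)
θ=150°: P = B + -3.24·ex + -3.19·ey = (-0.9252,-4.0464)
θ=202°: B = A + 1.00·(cos202°, sin202°) = (-0.9272, -0.3746)
θ=202°: |BD| = 4.9414
θ=202°: circle(B,9.00) ∩ circle(D,7.00): a=5.7086, h=6.9578
θ=202°:   candidates: C₊=(4.2376,6.9960) cross=34.381; C₋=(5.2925,-6.8796) cross=-34.381
θ=202°:   branch + wants cross > 0 → take C=(4.2376,6.9960) (cross=34.381)
θ=202°: ex = (C−B)/|BC| = (0.5739,0.8190); ey = (-0.8190,0.5739)
θ=202°: P = B + -3.24·ex + -3.19·ey = (-0.1740,-4.8586)
θ=260°: B = A + 1.00·(cos260°, sin260°) = (-0.1736, -0.9848)
θ=260°: |BD| = 4.2883
θ=260°: circle(B,9.00) ∩ circle(D,7.00): a=5.8752, h=6.8177
θ=260°:   candidates: C₊=(3.9789,7.0000) cross=29.236; C₋=(7.1103,-6.2711) cross=-29.236
θ=260°:   branch + wants cross > 0 → take C=(3.9789,7.0000) (cross=29.236)
θ=260°: ex = (C−B)/|BC| = (0.4614,0.8872); ey = (-0.8872,0.4614)
θ=260°: P = B + -3.24·ex + -3.19·ey = (1.1616,-5.3312)
θ=322°: B = A + 1.00·(cos322°, sin322°) = (0.7880, -0.6157)
θ=322°: |BD| = 3.2705
θ=322°: circle(B,9.00) ∩ circle(D,7.00): a=6.5275, h=6.1961
θ=322°:   candidates: C₊=(6.0324,6.6985) cross=20.264; C₋=(8.3652,-5.4722) cross=-20.264
θ=322°:   branch + wants cross > 0 → take C=(6.0324,6.6985) (cross=20.264)
θ=322°: ex = (C−B)/|BC| = (0.5827,0.8127); ey = (-0.8127,0.5827)
θ=322°: P = B + -3.24·ex + -3.19·ey = (1.4925,-5.1076)

θ=150°: -0.93 -4.05
θ=202°: -0.17 -4.86
θ=260°: 1.16 -5.33
θ=322°: 1.49 -5.11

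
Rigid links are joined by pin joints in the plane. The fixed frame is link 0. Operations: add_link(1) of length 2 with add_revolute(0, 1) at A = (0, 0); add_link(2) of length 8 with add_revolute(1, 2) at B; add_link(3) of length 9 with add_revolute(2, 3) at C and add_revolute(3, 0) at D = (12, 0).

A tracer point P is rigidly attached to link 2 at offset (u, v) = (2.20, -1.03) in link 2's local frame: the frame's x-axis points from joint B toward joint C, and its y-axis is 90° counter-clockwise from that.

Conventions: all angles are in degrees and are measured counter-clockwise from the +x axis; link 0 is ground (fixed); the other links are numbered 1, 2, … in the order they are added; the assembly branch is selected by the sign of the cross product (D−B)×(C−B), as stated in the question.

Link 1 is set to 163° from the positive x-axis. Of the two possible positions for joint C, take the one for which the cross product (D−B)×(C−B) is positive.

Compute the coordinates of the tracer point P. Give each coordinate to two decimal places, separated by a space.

A=(0,0), D=(12.00,0)
B = A + 2.00·(cos163°, sin163°) = (-1.9126, 0.5847)
|BD| = 13.9249
circle(B,8.00) ∩ circle(D,9.00): a=6.3520, h=4.8633
  candidates: C₊=(4.6380,5.1770) cross=67.721; C₋=(4.2296,-4.5410) cross=-67.721
  branch + wants cross > 0 → take C=(4.6380,5.1770) (cross=67.721)
ex = (C−B)/|BC| = (0.8188,0.5740); ey = (-0.5740,0.8188)
P = B + 2.20·ex + -1.03·ey = (0.4801,1.0042)

0.48 1.00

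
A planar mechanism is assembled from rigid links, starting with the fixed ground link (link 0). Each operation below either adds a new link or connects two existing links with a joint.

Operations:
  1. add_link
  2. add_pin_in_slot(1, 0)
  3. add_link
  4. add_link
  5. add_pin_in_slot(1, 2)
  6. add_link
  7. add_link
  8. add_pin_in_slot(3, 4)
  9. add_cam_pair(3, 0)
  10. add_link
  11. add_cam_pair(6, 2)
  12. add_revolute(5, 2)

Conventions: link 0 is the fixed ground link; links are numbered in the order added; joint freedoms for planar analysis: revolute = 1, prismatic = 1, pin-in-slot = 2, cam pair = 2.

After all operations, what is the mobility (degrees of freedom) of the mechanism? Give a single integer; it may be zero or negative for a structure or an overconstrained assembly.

ground; <1,0,0>
#1 <2,0,0>
PS:1↔0 J2 <2,0,1>
#2 <3,0,1>
#3 <4,0,1>
PS:1↔2 J2 <4,0,2>
#4 <5,0,2>
#5 <6,0,2>
PS:3↔4 J2 <6,0,3>
C:3↔0 J2 <6,0,4>
#6 <7,0,4>
C:6↔2 J2 <7,0,5>
R:5↔2 J1 <7,1,5>
3×6 − 2×1 − 1×5 = 11

M = 11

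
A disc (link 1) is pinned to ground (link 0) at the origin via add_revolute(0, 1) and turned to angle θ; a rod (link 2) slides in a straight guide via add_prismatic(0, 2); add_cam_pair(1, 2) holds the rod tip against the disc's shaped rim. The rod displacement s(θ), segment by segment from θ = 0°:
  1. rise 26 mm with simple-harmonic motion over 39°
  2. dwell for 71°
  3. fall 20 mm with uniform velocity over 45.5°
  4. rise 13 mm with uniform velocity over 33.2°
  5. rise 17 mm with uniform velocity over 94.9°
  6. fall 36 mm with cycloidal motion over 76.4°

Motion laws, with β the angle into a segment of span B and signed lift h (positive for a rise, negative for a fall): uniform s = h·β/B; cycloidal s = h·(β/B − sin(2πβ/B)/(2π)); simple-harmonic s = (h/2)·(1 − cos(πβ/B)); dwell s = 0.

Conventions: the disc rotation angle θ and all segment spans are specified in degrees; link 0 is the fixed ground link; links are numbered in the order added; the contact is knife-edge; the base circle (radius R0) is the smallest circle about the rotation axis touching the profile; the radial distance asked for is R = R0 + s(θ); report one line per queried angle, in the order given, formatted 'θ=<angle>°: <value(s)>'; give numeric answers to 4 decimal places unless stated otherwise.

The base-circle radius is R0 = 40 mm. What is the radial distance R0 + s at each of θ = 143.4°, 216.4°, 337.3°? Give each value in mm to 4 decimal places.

segment 1 (0° to 39°, simple-harmonic, h = 26) is passed completely: s = 0.0000 + (26) = 26.0000
segment 2 (39° to 110°, dwell): s unchanged at 26.0000
θ = 143.4° falls in segment 3 (110° to 155.5°, uniform, h = -20): β = 143.4 − 110 = 33.4°, B = 45.5°; Δs = -20·33.4/45.5 = -14.6813; s = 26.0000 − 14.6813 = 11.3187
segment 3 (110° to 155.5°, uniform, h = -20) is passed completely: s = 26.0000 + (-20) = 6.0000
segment 4 (155.5° to 188.7°, uniform, h = 13) is passed completely: s = 6.0000 + (13) = 19.0000
θ = 216.4° falls in segment 5 (188.7° to 283.6°, uniform, h = 17): β = 216.4 − 188.7 = 27.7°, B = 94.9°; Δs = 17·27.7/94.9 = 4.9621; s = 19.0000 + 4.9621 = 23.9621
segment 5 (188.7° to 283.6°, uniform, h = 17) is passed completely: s = 19.0000 + (17) = 36.0000
θ = 337.3° falls in segment 6 (283.6° to 360°, cycloidal, h = -36): β = 337.3 − 283.6 = 53.7°, B = 76.4°; Δs = -36·(0.7029 − sin(2π·0.7029)/(2π)) = -30.7840; s = 36.0000 − 30.7840 = 5.2160
θ=143.4°: R = R0 + s = 40 + 11.3187 = 51.3187
θ=216.4°: R = R0 + s = 40 + 23.9621 = 63.9621
θ=337.3°: R = R0 + s = 40 + 5.2160 = 45.2160

θ=143.4°: 51.3187
θ=216.4°: 63.9621
θ=337.3°: 45.2160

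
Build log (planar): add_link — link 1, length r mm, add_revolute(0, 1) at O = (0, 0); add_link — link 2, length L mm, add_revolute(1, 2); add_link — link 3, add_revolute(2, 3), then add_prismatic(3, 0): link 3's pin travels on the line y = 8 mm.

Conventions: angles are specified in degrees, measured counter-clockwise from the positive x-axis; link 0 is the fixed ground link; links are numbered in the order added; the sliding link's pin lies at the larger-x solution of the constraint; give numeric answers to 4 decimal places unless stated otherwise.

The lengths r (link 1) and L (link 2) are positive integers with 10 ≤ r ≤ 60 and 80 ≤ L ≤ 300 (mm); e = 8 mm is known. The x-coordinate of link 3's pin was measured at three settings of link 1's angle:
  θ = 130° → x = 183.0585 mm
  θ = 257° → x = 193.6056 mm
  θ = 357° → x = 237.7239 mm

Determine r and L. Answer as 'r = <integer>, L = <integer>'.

constraint per measurement: (x − r cos θ)² + (r sin θ − e)² = L²
subtracting the θ₁ and θ₂ equations cancels the r² and L² terms:
r = (x₁² − x₂²) / (2[(x₁cos θ₁ + e sin θ₁) − (x₂cos θ₂ + e sin θ₂)]) = 33.0000 → r = 33
L² = (x₁ − r cos θ₁)² + (r sin θ₁ − e)² = 42025.0135 → L = 205.0000 → L = 205
check at θ₃=357°: x = 237.7239 (printed 237.7239) ✓

r = 33, L = 205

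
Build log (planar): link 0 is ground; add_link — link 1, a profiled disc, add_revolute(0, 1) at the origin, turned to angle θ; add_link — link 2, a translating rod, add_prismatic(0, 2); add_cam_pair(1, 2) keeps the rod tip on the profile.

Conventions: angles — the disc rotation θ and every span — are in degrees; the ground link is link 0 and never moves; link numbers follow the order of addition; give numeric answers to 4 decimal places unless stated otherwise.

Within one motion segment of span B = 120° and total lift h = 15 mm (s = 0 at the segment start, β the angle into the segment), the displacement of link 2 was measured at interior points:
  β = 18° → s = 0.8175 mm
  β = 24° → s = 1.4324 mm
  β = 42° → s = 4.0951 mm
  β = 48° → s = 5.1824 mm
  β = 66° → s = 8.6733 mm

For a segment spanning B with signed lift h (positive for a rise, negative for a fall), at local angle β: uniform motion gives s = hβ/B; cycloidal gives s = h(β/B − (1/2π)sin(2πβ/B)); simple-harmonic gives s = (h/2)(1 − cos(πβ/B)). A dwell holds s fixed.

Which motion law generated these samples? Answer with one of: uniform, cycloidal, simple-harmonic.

candidates at β/B = r: uniform s = h·r (linear in β); cycloidal s = h·(r − sin(2πr)/(2π)); simple-harmonic s = (h/2)(1 − cos(πr))
β=18°: printed 0.8175 | uniform 2.2500, cycloidal 0.3186, simple-harmonic 0.8175
β=24°: printed 1.4324 | uniform 3.0000, cycloidal 0.7295, simple-harmonic 1.4324
β=42°: printed 4.0951 | uniform 5.2500, cycloidal 3.3186, simple-harmonic 4.0951
β=48°: printed 5.1824 | uniform 6.0000, cycloidal 4.5968, simple-harmonic 5.1824
β=66°: printed 8.6733 | uniform 8.2500, cycloidal 8.9877, simple-harmonic 8.6733
only one law matches every sample → simple-harmonic

simple-harmonic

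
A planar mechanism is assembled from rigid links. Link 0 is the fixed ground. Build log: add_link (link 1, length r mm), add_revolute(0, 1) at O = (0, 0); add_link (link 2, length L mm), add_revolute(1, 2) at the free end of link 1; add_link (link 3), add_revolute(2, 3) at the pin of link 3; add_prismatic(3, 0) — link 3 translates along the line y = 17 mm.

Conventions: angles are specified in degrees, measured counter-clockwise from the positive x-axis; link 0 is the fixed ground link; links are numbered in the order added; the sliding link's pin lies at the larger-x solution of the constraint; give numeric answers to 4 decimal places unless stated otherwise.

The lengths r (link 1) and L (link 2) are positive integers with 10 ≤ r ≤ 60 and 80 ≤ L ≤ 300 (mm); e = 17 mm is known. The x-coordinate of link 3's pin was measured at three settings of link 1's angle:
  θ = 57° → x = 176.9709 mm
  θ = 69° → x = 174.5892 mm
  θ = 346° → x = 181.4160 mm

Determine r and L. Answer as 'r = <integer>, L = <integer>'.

constraint per measurement: (x − r cos θ)² + (r sin θ − e)² = L²
subtracting the θ₁ and θ₂ equations cancels the r² and L² terms:
r = (x₁² − x₂²) / (2[(x₁cos θ₁ + e sin θ₁) − (x₂cos θ₂ + e sin θ₂)]) = 12.9999 → r = 13
L² = (x₁ − r cos θ₁)² + (r sin θ₁ − e)² = 28899.9903 → L = 170.0000 → L = 170
check at θ₃=346°: x = 181.4160 (printed 181.4160) ✓

r = 13, L = 170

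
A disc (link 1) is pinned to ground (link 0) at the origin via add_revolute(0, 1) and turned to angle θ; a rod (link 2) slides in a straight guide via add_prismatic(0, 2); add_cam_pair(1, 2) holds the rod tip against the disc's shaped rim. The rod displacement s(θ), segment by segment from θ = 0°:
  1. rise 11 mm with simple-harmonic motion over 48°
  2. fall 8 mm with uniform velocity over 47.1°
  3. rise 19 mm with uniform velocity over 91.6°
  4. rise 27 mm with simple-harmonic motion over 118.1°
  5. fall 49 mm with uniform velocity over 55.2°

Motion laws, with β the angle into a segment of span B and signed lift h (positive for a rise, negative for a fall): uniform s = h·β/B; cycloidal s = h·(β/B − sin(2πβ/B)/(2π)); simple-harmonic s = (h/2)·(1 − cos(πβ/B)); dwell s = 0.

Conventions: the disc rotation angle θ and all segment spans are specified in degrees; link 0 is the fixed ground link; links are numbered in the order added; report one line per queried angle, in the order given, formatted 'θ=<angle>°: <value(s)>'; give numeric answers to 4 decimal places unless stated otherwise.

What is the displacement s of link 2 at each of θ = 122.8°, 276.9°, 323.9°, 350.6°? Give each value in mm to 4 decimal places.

segment 1 (0° to 48°, simple-harmonic, h = 11) is passed completely: s = 0.0000 + (11) = 11.0000
segment 2 (48° to 95.1°, uniform, h = -8) is passed completely: s = 11.0000 + (-8) = 3.0000
θ = 122.8° falls in segment 3 (95.1° to 186.7°, uniform, h = 19): β = 122.8 − 95.1 = 27.7°, B = 91.6°; Δs = 19·27.7/91.6 = 5.7456; s = 3.0000 + 5.7456 = 8.7456
segment 3 (95.1° to 186.7°, uniform, h = 19) is passed completely: s = 3.0000 + (19) = 22.0000
θ = 276.9° falls in segment 4 (186.7° to 304.8°, simple-harmonic, h = 27): β = 276.9 − 186.7 = 90.2°, B = 118.1°; Δs = 27/2·(1 − cos(π·0.7638)) = 23.4495; s = 22.0000 + 23.4495 = 45.4495
segment 4 (186.7° to 304.8°, simple-harmonic, h = 27) is passed completely: s = 22.0000 + (27) = 49.0000
θ = 323.9° falls in segment 5 (304.8° to 360°, uniform, h = -49): β = 323.9 − 304.8 = 19.1°, B = 55.2°; Δs = -49·19.1/55.2 = -16.9547; s = 49.0000 − 16.9547 = 32.0453
θ = 350.6° falls in segment 5 (304.8° to 360°, uniform, h = -49): β = 350.6 − 304.8 = 45.8°, B = 55.2°; Δs = -49·45.8/55.2 = -40.6558; s = 49.0000 − 40.6558 = 8.3442

θ=122.8°: 8.7456
θ=276.9°: 45.4495
θ=323.9°: 32.0453
θ=350.6°: 8.3442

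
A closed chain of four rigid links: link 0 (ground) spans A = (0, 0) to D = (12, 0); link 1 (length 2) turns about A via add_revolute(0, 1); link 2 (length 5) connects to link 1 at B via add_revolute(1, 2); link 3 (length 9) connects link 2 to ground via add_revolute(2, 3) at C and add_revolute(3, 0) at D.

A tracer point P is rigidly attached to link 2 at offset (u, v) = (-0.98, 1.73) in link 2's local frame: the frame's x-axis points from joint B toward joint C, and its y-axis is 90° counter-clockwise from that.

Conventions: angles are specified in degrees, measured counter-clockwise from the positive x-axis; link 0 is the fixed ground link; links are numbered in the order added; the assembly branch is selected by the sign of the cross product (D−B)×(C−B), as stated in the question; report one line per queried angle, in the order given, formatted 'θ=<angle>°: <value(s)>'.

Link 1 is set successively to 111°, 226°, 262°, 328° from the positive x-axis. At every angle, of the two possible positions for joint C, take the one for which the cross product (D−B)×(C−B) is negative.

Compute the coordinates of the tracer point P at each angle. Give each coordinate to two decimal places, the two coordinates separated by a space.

A=(0,0), D=(12.00,0)
θ=111°: B = A + 2.00·(cos111°, sin111°) = (-0.7167, 1.8672)
θ=111°: |BD| = 12.8531
θ=111°: circle(B,5.00) ∩ circle(D,9.00): a=4.2481, h=2.6370
θ=111°:   candidates: C₊=(3.8694,3.8591) cross=33.894; C₋=(3.1032,-1.3590) cross=-33.894
θ=111°:   branch - wants cross < 0 → take C=(3.1032,-1.3590) (cross=-33.894)
θ=111°: ex = (C−B)/|BC| = (0.7640,-0.6452); ey = (0.6452,0.7640)
θ=111°: P = B + -0.98·ex + 1.73·ey = (-0.3492,3.8212)
θ=226°: B = A + 2.00·(cos226°, sin226°) = (-1.3893, -1.4387)
θ=226°: |BD| = 13.4664
θ=226°: circle(B,5.00) ∩ circle(D,9.00): a=4.6539, h=1.8278
θ=226°:   candidates: C₊=(3.0427,0.8759) cross=24.614; C₋=(3.4333,-2.7588) cross=-24.614
θ=226°:   branch - wants cross < 0 → take C=(3.4333,-2.7588) (cross=-24.614)
θ=226°: ex = (C−B)/|BC| = (0.9645,-0.2640); ey = (0.2640,0.9645)
θ=226°: P = B + -0.98·ex + 1.73·ey = (-1.8778,0.4887)
θ=262°: B = A + 2.00·(cos262°, sin262°) = (-0.2783, -1.9805)
θ=262°: |BD| = 12.4371
θ=262°: circle(B,5.00) ∩ circle(D,9.00): a=3.9672, h=3.0433
θ=262°:   candidates: C₊=(3.1536,1.6556) cross=37.849; C₋=(4.1228,-4.3532) cross=-37.849
θ=262°:   branch - wants cross < 0 → take C=(4.1228,-4.3532) (cross=-37.849)
θ=262°: ex = (C−B)/|BC| = (0.8802,-0.4745); ey = (0.4745,0.8802)
θ=262°: P = B + -0.98·ex + 1.73·ey = (-0.3200,0.0073)
θ=328°: B = A + 2.00·(cos328°, sin328°) = (1.6961, -1.0598)
θ=328°: |BD| = 10.3583
θ=328°: circle(B,5.00) ∩ circle(D,9.00): a=2.4760, h=4.3439
θ=328°:   candidates: C₊=(3.7146,3.5146) cross=44.995; C₋=(4.6035,-5.1276) cross=-44.995
θ=328°:   branch - wants cross < 0 → take C=(4.6035,-5.1276) (cross=-44.995)
θ=328°: ex = (C−B)/|BC| = (0.5815,-0.8136); ey = (0.8136,0.5815)
θ=328°: P = B + -0.98·ex + 1.73·ey = (2.5337,0.7434)

θ=111°: -0.35 3.82
θ=226°: -1.88 0.49
θ=262°: -0.32 0.01
θ=328°: 2.53 0.74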